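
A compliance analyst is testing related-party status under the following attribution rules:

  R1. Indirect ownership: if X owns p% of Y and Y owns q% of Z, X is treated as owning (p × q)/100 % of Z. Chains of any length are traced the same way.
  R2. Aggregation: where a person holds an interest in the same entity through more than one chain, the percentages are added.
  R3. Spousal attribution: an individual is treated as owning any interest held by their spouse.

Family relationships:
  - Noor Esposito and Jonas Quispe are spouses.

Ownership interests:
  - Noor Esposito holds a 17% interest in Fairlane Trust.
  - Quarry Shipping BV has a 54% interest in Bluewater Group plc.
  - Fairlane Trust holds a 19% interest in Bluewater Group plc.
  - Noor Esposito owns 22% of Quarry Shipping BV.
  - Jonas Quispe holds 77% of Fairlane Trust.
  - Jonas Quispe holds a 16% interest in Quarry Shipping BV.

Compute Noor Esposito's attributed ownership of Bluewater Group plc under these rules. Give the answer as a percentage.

38.38%

By spousal attribution (R3), Noor Esposito is treated as also owning Jonas Quispe's interest in Fairlane Trust, giving 17% + 77% = 94%.
By spousal attribution (R3), Noor Esposito is treated as also owning Jonas Quispe's interest in Quarry Shipping BV, giving 22% + 16% = 38%.
Chain via Fairlane Trust (R1): 94% × 19% = 17.86% of Bluewater Group plc.
Chain via Quarry Shipping BV (R1): 38% × 54% = 20.52% of Bluewater Group plc.
Aggregating (R2): 17.86% + 20.52% = 38.38%.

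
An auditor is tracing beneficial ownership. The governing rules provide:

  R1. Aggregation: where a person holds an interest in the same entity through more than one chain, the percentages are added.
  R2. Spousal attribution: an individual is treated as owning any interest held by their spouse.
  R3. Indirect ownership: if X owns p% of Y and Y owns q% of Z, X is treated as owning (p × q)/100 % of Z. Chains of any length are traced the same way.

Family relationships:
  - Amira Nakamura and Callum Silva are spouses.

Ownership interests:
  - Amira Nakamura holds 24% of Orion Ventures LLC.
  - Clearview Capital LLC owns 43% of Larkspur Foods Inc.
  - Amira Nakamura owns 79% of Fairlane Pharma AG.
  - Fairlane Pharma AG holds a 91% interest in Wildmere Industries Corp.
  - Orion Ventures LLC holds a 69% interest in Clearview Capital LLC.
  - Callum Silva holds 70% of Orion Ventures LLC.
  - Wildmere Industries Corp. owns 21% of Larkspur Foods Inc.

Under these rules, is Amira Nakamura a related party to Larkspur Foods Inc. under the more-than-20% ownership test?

By spousal attribution (R2), Amira Nakamura is treated as also owning Callum Silva's interest in Orion Ventures LLC, giving 24% + 70% = 94%.
Chain via Orion Ventures LLC → Clearview Capital LLC (R3): 94% × 69% × 43% = 27.8898% of Larkspur Foods Inc.
Chain via Fairlane Pharma AG → Wildmere Industries Corp. (R3): 79% × 91% × 21% = 15.0969% of Larkspur Foods Inc.
Aggregating (R1): 27.8898% + 15.0969% = 42.9867%.
42.9867% exceeds the 20% threshold, so Amira is a related party to Larkspur Foods Inc.

Yes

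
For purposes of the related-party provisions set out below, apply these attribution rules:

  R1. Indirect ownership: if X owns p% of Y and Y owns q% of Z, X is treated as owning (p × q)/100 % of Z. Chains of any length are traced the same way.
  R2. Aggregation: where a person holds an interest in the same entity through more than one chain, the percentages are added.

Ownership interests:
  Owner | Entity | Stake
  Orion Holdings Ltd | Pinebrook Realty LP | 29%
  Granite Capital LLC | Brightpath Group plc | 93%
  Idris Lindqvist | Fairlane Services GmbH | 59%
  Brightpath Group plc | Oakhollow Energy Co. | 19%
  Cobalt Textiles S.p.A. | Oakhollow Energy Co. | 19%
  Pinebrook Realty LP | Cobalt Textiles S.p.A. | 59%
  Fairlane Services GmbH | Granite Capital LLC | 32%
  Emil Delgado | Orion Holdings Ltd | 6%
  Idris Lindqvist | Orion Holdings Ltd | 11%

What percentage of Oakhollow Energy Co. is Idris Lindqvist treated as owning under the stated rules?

3.693695%

Chain via Orion Holdings Ltd → Pinebrook Realty LP → Cobalt Textiles S.p.A. (R1): 11% × 29% × 59% × 19% = 0.357599% of Oakhollow Energy Co.
Chain via Fairlane Services GmbH → Granite Capital LLC → Brightpath Group plc (R1): 59% × 32% × 93% × 19% = 3.336096% of Oakhollow Energy Co.
Aggregating (R2): 0.357599% + 3.336096% = 3.693695%.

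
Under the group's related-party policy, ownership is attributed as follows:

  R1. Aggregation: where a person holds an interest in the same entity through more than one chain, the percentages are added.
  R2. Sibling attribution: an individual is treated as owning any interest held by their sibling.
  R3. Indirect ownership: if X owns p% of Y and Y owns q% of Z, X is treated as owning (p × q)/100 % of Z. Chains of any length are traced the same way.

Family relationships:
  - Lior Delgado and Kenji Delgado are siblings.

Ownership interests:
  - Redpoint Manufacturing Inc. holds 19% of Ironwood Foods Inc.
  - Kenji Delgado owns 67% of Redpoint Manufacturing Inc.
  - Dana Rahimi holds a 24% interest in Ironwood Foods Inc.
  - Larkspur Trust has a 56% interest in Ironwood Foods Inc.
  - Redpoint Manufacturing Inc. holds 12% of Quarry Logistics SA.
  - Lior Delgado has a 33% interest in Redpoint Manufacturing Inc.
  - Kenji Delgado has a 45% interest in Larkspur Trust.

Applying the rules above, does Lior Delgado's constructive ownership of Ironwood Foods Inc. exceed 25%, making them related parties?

Yes

By sibling attribution (R2), Lior Delgado is treated as also owning Kenji Delgado's interest in Redpoint Manufacturing Inc, giving 33% + 67% = 100%.
By sibling attribution (R2), Lior Delgado is treated as owning Kenji Delgado's 45% interest in Larkspur Trust.
Chain via Redpoint Manufacturing Inc. (R3): 100% × 19% = 19% of Ironwood Foods Inc.
Chain via Larkspur Trust (R3): 45% × 56% = 25.2% of Ironwood Foods Inc.
Aggregating (R1): 19% + 25.2% = 44.2%.
44.2% exceeds the 25% threshold, so Lior is a related party to Ironwood Foods Inc.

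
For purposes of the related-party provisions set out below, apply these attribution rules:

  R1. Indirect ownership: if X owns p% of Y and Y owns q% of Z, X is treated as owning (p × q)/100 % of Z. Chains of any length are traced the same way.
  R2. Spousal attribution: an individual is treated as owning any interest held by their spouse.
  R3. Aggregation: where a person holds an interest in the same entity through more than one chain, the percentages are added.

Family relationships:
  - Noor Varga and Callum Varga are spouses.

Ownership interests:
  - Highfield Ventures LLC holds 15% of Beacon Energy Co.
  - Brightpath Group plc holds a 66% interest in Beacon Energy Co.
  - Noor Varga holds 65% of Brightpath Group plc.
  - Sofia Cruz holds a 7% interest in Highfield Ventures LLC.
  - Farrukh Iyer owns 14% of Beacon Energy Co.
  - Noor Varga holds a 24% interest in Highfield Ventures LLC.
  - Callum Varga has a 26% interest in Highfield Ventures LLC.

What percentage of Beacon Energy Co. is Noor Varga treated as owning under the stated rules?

50.4%

By spousal attribution (R2), Noor Varga is treated as also owning Callum Varga's interest in Highfield Ventures LLC, giving 24% + 26% = 50%.
Chain via Brightpath Group plc (R1): 65% × 66% = 42.9% of Beacon Energy Co.
Chain via Highfield Ventures LLC (R1): 50% × 15% = 7.5% of Beacon Energy Co.
Aggregating (R3): 42.9% + 7.5% = 50.4%.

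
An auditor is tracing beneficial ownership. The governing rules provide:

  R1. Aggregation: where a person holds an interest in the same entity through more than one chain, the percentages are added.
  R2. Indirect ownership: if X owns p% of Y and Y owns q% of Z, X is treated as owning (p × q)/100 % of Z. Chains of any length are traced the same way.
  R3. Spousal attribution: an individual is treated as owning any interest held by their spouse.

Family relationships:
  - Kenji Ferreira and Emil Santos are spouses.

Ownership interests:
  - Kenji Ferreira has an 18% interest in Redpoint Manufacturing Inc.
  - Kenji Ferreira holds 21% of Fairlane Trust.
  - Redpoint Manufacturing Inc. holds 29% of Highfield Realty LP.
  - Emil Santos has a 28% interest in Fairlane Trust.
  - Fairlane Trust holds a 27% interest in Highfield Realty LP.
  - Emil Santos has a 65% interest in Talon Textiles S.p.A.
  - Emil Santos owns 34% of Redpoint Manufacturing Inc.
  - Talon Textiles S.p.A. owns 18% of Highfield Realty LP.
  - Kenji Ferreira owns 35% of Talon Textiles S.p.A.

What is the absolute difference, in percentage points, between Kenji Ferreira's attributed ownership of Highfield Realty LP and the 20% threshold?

26.31

By spousal attribution (R3), Kenji Ferreira is treated as also owning Emil Santos's interest in Fairlane Trust, giving 21% + 28% = 49%.
By spousal attribution (R3), Kenji Ferreira is treated as also owning Emil Santos's interest in Redpoint Manufacturing Inc, giving 18% + 34% = 52%.
By spousal attribution (R3), Kenji Ferreira is treated as also owning Emil Santos's interest in Talon Textiles S.p.A, giving 35% + 65% = 100%.
Chain via Fairlane Trust (R2): 49% × 27% = 13.23% of Highfield Realty LP.
Chain via Redpoint Manufacturing Inc. (R2): 52% × 29% = 15.08% of Highfield Realty LP.
Chain via Talon Textiles S.p.A. (R2): 100% × 18% = 18% of Highfield Realty LP.
Aggregating (R1): 13.23% + 15.08% + 18% = 46.31%.
46.31% exceeds the 20% threshold by 26.31 percentage points.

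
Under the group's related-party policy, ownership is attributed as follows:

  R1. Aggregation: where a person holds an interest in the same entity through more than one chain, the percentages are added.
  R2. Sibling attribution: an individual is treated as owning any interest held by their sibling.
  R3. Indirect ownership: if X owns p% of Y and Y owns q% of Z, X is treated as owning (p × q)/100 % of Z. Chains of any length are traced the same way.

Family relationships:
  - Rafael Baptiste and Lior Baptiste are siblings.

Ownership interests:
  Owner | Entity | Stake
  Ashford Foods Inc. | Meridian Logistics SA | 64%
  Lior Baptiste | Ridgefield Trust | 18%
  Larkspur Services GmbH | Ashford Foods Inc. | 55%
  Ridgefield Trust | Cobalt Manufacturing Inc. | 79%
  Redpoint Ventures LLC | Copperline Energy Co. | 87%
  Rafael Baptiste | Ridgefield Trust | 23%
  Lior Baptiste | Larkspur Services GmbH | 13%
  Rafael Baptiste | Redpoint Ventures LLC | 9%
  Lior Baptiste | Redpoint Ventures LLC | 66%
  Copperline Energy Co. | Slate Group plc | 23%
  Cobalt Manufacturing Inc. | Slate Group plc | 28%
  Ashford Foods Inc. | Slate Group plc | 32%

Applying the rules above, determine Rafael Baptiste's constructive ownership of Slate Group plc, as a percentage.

26.3647%

By sibling attribution (R2), Rafael Baptiste is treated as also owning Lior Baptiste's interest in Redpoint Ventures LLC, giving 9% + 66% = 75%.
By sibling attribution (R2), Rafael Baptiste is treated as also owning Lior Baptiste's interest in Ridgefield Trust, giving 23% + 18% = 41%.
By sibling attribution (R2), Rafael Baptiste is treated as owning Lior Baptiste's 13% interest in Larkspur Services GmbH.
Chain via Redpoint Ventures LLC → Copperline Energy Co. (R3): 75% × 87% × 23% = 15.0075% of Slate Group plc.
Chain via Ridgefield Trust → Cobalt Manufacturing Inc. (R3): 41% × 79% × 28% = 9.0692% of Slate Group plc.
Chain via Larkspur Services GmbH → Ashford Foods Inc. (R3): 13% × 55% × 32% = 2.288% of Slate Group plc.
Aggregating (R1): 15.0075% + 9.0692% + 2.288% = 26.3647%.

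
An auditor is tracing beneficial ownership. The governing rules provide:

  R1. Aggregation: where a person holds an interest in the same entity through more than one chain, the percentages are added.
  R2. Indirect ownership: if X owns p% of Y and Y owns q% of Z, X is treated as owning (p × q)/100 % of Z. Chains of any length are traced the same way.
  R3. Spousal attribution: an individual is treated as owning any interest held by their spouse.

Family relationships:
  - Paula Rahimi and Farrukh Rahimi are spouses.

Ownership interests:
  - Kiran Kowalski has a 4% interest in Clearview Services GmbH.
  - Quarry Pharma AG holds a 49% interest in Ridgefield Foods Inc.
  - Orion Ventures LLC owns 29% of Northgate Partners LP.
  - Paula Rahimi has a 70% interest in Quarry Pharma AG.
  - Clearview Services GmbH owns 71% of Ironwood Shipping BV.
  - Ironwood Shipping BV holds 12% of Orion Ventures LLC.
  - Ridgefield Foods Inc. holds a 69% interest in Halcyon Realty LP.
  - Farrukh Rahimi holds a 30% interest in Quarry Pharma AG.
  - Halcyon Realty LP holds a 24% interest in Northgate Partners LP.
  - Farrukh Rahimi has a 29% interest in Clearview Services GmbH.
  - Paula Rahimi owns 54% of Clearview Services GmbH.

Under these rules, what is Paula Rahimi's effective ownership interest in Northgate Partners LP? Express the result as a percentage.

10.165164%

By spousal attribution (R3), Paula Rahimi is treated as also owning Farrukh Rahimi's interest in Quarry Pharma AG, giving 70% + 30% = 100%.
By spousal attribution (R3), Paula Rahimi is treated as also owning Farrukh Rahimi's interest in Clearview Services GmbH, giving 54% + 29% = 83%.
Chain via Quarry Pharma AG → Ridgefield Foods Inc. → Halcyon Realty LP (R2): 100% × 49% × 69% × 24% = 8.1144% of Northgate Partners LP.
Chain via Clearview Services GmbH → Ironwood Shipping BV → Orion Ventures LLC (R2): 83% × 71% × 12% × 29% = 2.050764% of Northgate Partners LP.
Aggregating (R1): 8.1144% + 2.050764% = 10.165164%.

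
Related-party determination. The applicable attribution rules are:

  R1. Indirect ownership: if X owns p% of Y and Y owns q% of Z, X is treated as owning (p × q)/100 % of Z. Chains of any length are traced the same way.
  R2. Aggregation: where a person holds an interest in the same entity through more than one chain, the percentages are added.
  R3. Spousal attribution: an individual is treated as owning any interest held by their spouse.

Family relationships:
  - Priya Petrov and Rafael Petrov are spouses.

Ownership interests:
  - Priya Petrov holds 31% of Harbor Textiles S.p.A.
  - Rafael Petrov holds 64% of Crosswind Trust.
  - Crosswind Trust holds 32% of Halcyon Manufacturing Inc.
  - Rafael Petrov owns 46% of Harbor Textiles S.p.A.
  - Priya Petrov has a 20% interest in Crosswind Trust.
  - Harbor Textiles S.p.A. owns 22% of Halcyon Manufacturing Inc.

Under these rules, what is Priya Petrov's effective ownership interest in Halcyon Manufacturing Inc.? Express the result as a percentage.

43.82%

By spousal attribution (R3), Priya Petrov is treated as also owning Rafael Petrov's interest in Crosswind Trust, giving 20% + 64% = 84%.
By spousal attribution (R3), Priya Petrov is treated as also owning Rafael Petrov's interest in Harbor Textiles S.p.A, giving 31% + 46% = 77%.
Chain via Crosswind Trust (R1): 84% × 32% = 26.88% of Halcyon Manufacturing Inc.
Chain via Harbor Textiles S.p.A. (R1): 77% × 22% = 16.94% of Halcyon Manufacturing Inc.
Aggregating (R2): 26.88% + 16.94% = 43.82%.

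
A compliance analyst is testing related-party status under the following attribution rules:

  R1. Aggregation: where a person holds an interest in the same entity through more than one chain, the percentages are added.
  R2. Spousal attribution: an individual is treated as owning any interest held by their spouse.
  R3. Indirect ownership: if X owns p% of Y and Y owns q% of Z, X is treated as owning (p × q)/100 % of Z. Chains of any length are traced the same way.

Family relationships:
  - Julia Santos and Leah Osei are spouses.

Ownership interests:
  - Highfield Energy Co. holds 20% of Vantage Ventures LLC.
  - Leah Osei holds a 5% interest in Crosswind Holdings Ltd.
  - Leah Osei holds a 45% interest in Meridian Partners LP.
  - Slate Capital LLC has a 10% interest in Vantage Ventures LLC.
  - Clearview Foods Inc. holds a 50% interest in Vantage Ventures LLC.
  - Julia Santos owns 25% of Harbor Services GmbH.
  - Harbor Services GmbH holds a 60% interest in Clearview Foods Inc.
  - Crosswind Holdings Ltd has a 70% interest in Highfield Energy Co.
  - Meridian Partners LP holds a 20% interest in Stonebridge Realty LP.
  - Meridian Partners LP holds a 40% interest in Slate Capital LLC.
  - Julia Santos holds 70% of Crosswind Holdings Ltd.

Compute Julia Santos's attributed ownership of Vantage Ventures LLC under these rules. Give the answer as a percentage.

By spousal attribution (R2), Julia Santos is treated as also owning Leah Osei's interest in Crosswind Holdings Ltd, giving 70% + 5% = 75%.
By spousal attribution (R2), Julia Santos is treated as owning Leah Osei's 45% interest in Meridian Partners LP.
Chain via Harbor Services GmbH → Clearview Foods Inc. (R3): 25% × 60% × 50% = 7.5% of Vantage Ventures LLC.
Chain via Crosswind Holdings Ltd → Highfield Energy Co. (R3): 75% × 70% × 20% = 10.5% of Vantage Ventures LLC.
Chain via Meridian Partners LP → Slate Capital LLC (R3): 45% × 40% × 10% = 1.8% of Vantage Ventures LLC.
Aggregating (R1): 7.5% + 10.5% + 1.8% = 19.8%.

19.8%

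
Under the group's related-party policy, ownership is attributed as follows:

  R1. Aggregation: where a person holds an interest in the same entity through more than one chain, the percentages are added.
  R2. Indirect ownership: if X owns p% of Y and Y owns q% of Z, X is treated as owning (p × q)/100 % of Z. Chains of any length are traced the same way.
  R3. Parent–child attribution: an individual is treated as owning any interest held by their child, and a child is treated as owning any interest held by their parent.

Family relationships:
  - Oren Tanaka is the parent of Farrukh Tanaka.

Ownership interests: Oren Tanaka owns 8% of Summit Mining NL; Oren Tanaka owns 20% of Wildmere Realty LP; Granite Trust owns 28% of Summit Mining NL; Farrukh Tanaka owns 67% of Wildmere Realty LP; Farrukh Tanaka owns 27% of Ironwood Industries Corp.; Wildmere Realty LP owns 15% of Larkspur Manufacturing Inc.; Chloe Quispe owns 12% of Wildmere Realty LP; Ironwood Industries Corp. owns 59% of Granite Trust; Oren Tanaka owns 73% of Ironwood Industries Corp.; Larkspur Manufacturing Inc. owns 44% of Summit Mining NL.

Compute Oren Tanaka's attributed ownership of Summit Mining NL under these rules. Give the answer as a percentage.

By parent–child attribution (R3), Oren Tanaka is treated as also owning Farrukh Tanaka's interest in Ironwood Industries Corp, giving 73% + 27% = 100%.
By parent–child attribution (R3), Oren Tanaka is treated as also owning Farrukh Tanaka's interest in Wildmere Realty LP, giving 20% + 67% = 87%.
Chain via Ironwood Industries Corp. → Granite Trust (R2): 100% × 59% × 28% = 16.52% of Summit Mining NL.
Chain via Wildmere Realty LP → Larkspur Manufacturing Inc. (R2): 87% × 15% × 44% = 5.742% of Summit Mining NL.
Direct interest in Summit Mining NL: 8%.
Aggregating (R1): 16.52% + 5.742% + 8% = 30.262%.

30.262%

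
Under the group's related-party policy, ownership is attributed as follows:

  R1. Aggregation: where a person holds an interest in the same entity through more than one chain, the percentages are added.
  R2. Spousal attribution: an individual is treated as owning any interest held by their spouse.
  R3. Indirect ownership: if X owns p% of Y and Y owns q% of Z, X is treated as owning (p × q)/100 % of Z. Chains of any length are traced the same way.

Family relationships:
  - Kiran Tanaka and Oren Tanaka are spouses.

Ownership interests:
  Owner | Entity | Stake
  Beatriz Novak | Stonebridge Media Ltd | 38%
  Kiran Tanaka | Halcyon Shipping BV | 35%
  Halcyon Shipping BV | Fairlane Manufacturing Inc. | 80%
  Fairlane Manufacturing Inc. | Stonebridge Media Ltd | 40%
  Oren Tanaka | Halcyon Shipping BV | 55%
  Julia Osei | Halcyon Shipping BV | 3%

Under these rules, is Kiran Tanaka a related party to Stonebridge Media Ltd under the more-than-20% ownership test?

Yes

By spousal attribution (R2), Kiran Tanaka is treated as also owning Oren Tanaka's interest in Halcyon Shipping BV, giving 35% + 55% = 90%.
Chain via Halcyon Shipping BV → Fairlane Manufacturing Inc. (R3): 90% × 80% × 40% = 28.8% of Stonebridge Media Ltd.
28.8% exceeds the 20% threshold, so Kiran is a related party to Stonebridge Media Ltd.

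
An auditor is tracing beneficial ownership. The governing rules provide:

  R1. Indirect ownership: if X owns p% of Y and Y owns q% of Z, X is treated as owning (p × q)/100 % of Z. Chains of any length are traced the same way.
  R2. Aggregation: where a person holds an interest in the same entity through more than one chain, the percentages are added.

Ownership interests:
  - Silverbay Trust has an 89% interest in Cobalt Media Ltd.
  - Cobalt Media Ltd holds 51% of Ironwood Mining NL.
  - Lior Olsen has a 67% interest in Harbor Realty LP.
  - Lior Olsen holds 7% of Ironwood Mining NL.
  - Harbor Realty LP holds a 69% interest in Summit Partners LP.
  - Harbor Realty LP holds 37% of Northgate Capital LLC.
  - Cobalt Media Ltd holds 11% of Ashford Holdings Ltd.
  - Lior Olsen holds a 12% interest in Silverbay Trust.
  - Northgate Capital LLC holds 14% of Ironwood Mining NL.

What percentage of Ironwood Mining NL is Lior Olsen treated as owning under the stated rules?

Chain via Harbor Realty LP → Northgate Capital LLC (R1): 67% × 37% × 14% = 3.4706% of Ironwood Mining NL.
Chain via Silverbay Trust → Cobalt Media Ltd (R1): 12% × 89% × 51% = 5.4468% of Ironwood Mining NL.
Direct interest in Ironwood Mining NL: 7%.
Aggregating (R2): 3.4706% + 5.4468% + 7% = 15.9174%.

15.9174%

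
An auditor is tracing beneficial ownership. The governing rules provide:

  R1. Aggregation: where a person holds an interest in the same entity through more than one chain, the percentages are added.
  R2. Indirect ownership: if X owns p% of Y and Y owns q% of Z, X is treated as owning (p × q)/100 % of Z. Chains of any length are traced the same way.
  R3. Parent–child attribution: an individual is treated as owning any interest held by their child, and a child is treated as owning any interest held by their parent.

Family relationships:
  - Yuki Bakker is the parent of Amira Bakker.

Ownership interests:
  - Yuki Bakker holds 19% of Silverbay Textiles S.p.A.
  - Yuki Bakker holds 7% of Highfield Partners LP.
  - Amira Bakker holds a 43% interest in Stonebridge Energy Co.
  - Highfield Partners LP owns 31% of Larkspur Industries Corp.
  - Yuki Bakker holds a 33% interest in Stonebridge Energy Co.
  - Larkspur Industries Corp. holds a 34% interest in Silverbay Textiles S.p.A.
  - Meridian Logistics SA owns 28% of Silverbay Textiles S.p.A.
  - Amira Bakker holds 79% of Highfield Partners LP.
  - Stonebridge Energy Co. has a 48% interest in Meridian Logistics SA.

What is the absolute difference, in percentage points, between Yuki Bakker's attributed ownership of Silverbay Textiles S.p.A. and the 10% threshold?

28.2788

By parent–child attribution (R3), Yuki Bakker is treated as also owning Amira Bakker's interest in Highfield Partners LP, giving 7% + 79% = 86%.
By parent–child attribution (R3), Yuki Bakker is treated as also owning Amira Bakker's interest in Stonebridge Energy Co, giving 33% + 43% = 76%.
Chain via Highfield Partners LP → Larkspur Industries Corp. (R2): 86% × 31% × 34% = 9.0644% of Silverbay Textiles S.p.A.
Chain via Stonebridge Energy Co. → Meridian Logistics SA (R2): 76% × 48% × 28% = 10.2144% of Silverbay Textiles S.p.A.
Direct interest in Silverbay Textiles S.p.A: 19%.
Aggregating (R1): 9.0644% + 10.2144% + 19% = 38.2788%.
38.2788% exceeds the 10% threshold by 28.2788 percentage points.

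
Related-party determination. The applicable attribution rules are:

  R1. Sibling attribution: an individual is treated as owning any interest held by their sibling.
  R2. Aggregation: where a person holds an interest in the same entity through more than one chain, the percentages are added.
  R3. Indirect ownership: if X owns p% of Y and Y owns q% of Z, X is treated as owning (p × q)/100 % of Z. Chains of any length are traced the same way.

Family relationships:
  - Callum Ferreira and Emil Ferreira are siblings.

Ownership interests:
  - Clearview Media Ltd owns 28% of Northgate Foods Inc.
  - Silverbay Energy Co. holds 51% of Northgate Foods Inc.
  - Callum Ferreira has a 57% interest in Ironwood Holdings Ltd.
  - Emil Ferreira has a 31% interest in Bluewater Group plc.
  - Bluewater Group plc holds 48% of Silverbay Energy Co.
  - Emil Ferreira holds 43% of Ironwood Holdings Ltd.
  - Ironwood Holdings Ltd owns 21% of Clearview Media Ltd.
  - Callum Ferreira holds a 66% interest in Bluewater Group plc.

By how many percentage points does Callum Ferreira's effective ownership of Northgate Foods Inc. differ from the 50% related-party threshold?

20.3744

By sibling attribution (R1), Callum Ferreira is treated as also owning Emil Ferreira's interest in Bluewater Group plc, giving 66% + 31% = 97%.
By sibling attribution (R1), Callum Ferreira is treated as also owning Emil Ferreira's interest in Ironwood Holdings Ltd, giving 57% + 43% = 100%.
Chain via Bluewater Group plc → Silverbay Energy Co. (R3): 97% × 48% × 51% = 23.7456% of Northgate Foods Inc.
Chain via Ironwood Holdings Ltd → Clearview Media Ltd (R3): 100% × 21% × 28% = 5.88% of Northgate Foods Inc.
Aggregating (R2): 23.7456% + 5.88% = 29.6256%.
29.6256% falls short of the 50% threshold by 20.3744 percentage points.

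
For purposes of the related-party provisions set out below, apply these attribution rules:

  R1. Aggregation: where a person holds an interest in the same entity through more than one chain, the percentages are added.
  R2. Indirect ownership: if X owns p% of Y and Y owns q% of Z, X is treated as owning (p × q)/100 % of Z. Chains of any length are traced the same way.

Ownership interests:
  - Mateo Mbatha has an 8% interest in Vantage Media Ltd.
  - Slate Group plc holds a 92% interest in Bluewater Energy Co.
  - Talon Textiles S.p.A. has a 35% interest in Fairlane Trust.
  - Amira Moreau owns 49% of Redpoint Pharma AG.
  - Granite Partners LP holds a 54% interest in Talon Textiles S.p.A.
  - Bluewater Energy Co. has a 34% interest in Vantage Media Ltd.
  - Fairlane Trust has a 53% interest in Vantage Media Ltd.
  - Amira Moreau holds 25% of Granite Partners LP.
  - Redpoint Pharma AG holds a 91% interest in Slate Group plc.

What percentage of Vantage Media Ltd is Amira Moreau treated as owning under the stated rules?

16.452002%

Chain via Granite Partners LP → Talon Textiles S.p.A. → Fairlane Trust (R2): 25% × 54% × 35% × 53% = 2.50425% of Vantage Media Ltd.
Chain via Redpoint Pharma AG → Slate Group plc → Bluewater Energy Co. (R2): 49% × 91% × 92% × 34% = 13.947752% of Vantage Media Ltd.
Aggregating (R1): 2.50425% + 13.947752% = 16.452002%.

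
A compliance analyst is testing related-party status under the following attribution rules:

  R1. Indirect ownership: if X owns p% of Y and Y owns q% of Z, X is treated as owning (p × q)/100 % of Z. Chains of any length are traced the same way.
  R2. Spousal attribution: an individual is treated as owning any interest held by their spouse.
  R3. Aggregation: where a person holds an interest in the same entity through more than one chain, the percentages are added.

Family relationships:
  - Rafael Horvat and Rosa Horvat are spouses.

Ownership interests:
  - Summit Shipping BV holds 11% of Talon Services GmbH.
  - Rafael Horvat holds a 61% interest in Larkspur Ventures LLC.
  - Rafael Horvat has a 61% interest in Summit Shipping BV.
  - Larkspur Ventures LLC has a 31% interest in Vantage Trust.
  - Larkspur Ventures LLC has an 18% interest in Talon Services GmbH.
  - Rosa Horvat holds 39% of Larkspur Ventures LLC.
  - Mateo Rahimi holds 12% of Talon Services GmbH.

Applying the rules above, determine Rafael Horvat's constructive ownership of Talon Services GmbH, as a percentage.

24.71%

By spousal attribution (R2), Rafael Horvat is treated as also owning Rosa Horvat's interest in Larkspur Ventures LLC, giving 61% + 39% = 100%.
Chain via Summit Shipping BV (R1): 61% × 11% = 6.71% of Talon Services GmbH.
Chain via Larkspur Ventures LLC (R1): 100% × 18% = 18% of Talon Services GmbH.
Aggregating (R3): 6.71% + 18% = 24.71%.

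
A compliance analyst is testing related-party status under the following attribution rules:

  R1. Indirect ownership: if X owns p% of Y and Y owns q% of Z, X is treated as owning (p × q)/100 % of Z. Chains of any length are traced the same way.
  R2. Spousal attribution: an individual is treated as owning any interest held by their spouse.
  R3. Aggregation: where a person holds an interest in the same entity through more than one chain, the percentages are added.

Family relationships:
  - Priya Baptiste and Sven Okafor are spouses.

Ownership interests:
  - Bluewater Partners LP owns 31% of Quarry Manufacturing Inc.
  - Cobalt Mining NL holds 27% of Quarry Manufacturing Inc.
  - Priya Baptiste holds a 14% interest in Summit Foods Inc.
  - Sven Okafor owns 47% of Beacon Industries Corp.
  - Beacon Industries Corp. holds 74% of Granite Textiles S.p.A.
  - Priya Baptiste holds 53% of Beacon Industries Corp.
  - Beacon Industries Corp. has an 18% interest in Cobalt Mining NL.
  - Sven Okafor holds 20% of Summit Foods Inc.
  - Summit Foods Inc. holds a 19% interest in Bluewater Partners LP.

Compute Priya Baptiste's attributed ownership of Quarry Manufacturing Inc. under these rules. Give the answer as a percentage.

By spousal attribution (R2), Priya Baptiste is treated as also owning Sven Okafor's interest in Summit Foods Inc, giving 14% + 20% = 34%.
By spousal attribution (R2), Priya Baptiste is treated as also owning Sven Okafor's interest in Beacon Industries Corp, giving 53% + 47% = 100%.
Chain via Summit Foods Inc. → Bluewater Partners LP (R1): 34% × 19% × 31% = 2.0026% of Quarry Manufacturing Inc.
Chain via Beacon Industries Corp. → Cobalt Mining NL (R1): 100% × 18% × 27% = 4.86% of Quarry Manufacturing Inc.
Aggregating (R3): 2.0026% + 4.86% = 6.8626%.

6.8626%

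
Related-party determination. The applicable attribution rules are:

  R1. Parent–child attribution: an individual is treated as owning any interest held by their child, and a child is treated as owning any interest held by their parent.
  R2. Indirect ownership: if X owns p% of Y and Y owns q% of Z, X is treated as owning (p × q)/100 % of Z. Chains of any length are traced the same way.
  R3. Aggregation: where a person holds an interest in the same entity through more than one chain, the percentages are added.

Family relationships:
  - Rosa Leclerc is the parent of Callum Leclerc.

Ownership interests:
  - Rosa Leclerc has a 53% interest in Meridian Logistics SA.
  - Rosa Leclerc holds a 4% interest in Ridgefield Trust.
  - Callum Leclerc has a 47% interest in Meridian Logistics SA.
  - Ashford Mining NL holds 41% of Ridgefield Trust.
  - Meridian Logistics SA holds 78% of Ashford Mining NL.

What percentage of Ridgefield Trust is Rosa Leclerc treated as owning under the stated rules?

35.98%

By parent–child attribution (R1), Rosa Leclerc is treated as also owning Callum Leclerc's interest in Meridian Logistics SA, giving 53% + 47% = 100%.
Chain via Meridian Logistics SA → Ashford Mining NL (R2): 100% × 78% × 41% = 31.98% of Ridgefield Trust.
Direct interest in Ridgefield Trust: 4%.
Aggregating (R3): 31.98% + 4% = 35.98%.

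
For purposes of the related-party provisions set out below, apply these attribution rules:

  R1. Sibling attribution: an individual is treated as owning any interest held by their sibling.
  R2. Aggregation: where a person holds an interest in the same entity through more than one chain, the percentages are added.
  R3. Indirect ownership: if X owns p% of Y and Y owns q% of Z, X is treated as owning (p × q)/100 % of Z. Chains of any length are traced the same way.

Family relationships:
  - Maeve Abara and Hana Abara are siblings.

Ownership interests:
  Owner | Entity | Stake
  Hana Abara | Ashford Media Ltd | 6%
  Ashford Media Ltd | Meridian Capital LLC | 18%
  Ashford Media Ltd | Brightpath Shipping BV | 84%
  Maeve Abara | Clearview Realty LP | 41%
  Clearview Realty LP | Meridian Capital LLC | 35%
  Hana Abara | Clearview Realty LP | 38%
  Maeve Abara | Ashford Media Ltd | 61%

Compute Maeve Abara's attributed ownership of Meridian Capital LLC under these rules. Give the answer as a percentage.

By sibling attribution (R1), Maeve Abara is treated as also owning Hana Abara's interest in Ashford Media Ltd, giving 61% + 6% = 67%.
By sibling attribution (R1), Maeve Abara is treated as also owning Hana Abara's interest in Clearview Realty LP, giving 41% + 38% = 79%.
Chain via Ashford Media Ltd (R3): 67% × 18% = 12.06% of Meridian Capital LLC.
Chain via Clearview Realty LP (R3): 79% × 35% = 27.65% of Meridian Capital LLC.
Aggregating (R2): 12.06% + 27.65% = 39.71%.

39.71%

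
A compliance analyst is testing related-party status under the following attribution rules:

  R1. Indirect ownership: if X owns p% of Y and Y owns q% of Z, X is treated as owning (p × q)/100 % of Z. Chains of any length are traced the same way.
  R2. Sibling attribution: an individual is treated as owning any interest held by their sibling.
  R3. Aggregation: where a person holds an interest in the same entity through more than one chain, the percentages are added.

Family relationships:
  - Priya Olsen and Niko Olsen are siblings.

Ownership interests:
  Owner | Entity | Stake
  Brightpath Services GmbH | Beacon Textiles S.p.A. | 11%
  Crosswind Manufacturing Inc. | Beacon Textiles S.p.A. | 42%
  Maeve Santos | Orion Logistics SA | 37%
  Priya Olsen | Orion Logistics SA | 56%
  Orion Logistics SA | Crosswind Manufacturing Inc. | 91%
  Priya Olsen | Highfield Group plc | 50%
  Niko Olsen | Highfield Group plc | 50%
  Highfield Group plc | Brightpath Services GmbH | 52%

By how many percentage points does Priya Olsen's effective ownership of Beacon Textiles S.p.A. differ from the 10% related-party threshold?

By sibling attribution (R2), Priya Olsen is treated as also owning Niko Olsen's interest in Highfield Group plc, giving 50% + 50% = 100%.
Chain via Highfield Group plc → Brightpath Services GmbH (R1): 100% × 52% × 11% = 5.72% of Beacon Textiles S.p.A.
Chain via Orion Logistics SA → Crosswind Manufacturing Inc. (R1): 56% × 91% × 42% = 21.4032% of Beacon Textiles S.p.A.
Aggregating (R3): 5.72% + 21.4032% = 27.1232%.
27.1232% exceeds the 10% threshold by 17.1232 percentage points.

17.1232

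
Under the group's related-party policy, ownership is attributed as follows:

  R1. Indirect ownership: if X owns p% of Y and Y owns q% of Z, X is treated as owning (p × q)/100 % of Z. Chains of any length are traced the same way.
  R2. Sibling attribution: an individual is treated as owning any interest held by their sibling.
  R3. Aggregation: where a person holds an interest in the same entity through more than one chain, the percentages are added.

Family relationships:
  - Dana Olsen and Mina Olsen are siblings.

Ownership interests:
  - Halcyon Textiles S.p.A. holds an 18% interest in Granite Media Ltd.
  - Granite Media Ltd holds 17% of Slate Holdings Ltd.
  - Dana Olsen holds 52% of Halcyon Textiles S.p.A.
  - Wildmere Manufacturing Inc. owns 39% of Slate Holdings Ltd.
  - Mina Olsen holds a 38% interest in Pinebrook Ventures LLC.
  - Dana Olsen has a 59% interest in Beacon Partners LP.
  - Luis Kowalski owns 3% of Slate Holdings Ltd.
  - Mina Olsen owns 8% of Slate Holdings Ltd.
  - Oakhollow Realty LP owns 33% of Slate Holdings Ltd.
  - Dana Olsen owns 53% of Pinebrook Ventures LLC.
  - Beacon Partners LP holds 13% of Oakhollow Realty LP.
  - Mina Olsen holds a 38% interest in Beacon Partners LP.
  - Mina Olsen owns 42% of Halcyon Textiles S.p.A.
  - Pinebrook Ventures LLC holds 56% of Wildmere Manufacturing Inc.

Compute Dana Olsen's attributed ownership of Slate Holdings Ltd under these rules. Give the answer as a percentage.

By sibling attribution (R2), Dana Olsen is treated as also owning Mina Olsen's interest in Beacon Partners LP, giving 59% + 38% = 97%.
By sibling attribution (R2), Dana Olsen is treated as also owning Mina Olsen's interest in Pinebrook Ventures LLC, giving 53% + 38% = 91%.
By sibling attribution (R2), Dana Olsen is treated as also owning Mina Olsen's interest in Halcyon Textiles S.p.A, giving 52% + 42% = 94%.
By sibling attribution (R2), Dana Olsen is treated as owning Mina Olsen's 8% interest in Slate Holdings Ltd.
Chain via Beacon Partners LP → Oakhollow Realty LP (R1): 97% × 13% × 33% = 4.1613% of Slate Holdings Ltd.
Chain via Pinebrook Ventures LLC → Wildmere Manufacturing Inc. (R1): 91% × 56% × 39% = 19.8744% of Slate Holdings Ltd.
Chain via Halcyon Textiles S.p.A. → Granite Media Ltd (R1): 94% × 18% × 17% = 2.8764% of Slate Holdings Ltd.
Direct interest in Slate Holdings Ltd: 8%.
Aggregating (R3): 4.1613% + 19.8744% + 2.8764% + 8% = 34.9121%.

34.9121%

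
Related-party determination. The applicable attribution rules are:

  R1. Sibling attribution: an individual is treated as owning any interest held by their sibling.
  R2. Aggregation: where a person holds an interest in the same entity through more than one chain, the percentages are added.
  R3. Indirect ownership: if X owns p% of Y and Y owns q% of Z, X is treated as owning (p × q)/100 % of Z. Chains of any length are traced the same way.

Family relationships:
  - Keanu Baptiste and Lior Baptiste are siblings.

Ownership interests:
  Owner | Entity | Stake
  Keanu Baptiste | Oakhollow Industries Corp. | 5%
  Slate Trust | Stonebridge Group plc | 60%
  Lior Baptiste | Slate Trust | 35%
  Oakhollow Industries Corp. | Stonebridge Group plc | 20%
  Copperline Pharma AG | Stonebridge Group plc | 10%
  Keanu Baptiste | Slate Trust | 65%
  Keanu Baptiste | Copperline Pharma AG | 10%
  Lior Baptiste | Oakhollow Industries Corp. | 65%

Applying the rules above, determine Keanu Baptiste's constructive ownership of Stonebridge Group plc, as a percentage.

75%

By sibling attribution (R1), Keanu Baptiste is treated as also owning Lior Baptiste's interest in Oakhollow Industries Corp, giving 5% + 65% = 70%.
By sibling attribution (R1), Keanu Baptiste is treated as also owning Lior Baptiste's interest in Slate Trust, giving 65% + 35% = 100%.
Chain via Oakhollow Industries Corp. (R3): 70% × 20% = 14% of Stonebridge Group plc.
Chain via Copperline Pharma AG (R3): 10% × 10% = 1% of Stonebridge Group plc.
Chain via Slate Trust (R3): 100% × 60% = 60% of Stonebridge Group plc.
Aggregating (R2): 14% + 1% + 60% = 75%.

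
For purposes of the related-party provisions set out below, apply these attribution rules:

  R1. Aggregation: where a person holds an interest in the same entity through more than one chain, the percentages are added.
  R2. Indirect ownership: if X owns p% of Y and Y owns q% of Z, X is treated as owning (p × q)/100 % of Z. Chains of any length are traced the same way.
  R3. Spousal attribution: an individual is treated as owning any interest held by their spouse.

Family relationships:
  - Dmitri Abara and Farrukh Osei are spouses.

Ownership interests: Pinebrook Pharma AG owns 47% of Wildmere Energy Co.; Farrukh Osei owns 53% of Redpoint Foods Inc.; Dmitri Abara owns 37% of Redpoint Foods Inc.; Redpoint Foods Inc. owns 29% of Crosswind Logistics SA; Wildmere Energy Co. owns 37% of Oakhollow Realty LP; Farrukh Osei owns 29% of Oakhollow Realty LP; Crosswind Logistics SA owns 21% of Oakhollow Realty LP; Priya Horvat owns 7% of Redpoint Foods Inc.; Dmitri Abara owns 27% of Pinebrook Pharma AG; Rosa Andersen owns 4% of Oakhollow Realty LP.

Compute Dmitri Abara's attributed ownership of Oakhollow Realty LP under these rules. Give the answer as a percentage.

By spousal attribution (R3), Dmitri Abara is treated as also owning Farrukh Osei's interest in Redpoint Foods Inc, giving 37% + 53% = 90%.
By spousal attribution (R3), Dmitri Abara is treated as owning Farrukh Osei's 29% interest in Oakhollow Realty LP.
Chain via Redpoint Foods Inc. → Crosswind Logistics SA (R2): 90% × 29% × 21% = 5.481% of Oakhollow Realty LP.
Chain via Pinebrook Pharma AG → Wildmere Energy Co. (R2): 27% × 47% × 37% = 4.6953% of Oakhollow Realty LP.
Direct interest in Oakhollow Realty LP: 29%.
Aggregating (R1): 5.481% + 4.6953% + 29% = 39.1763%.

39.1763%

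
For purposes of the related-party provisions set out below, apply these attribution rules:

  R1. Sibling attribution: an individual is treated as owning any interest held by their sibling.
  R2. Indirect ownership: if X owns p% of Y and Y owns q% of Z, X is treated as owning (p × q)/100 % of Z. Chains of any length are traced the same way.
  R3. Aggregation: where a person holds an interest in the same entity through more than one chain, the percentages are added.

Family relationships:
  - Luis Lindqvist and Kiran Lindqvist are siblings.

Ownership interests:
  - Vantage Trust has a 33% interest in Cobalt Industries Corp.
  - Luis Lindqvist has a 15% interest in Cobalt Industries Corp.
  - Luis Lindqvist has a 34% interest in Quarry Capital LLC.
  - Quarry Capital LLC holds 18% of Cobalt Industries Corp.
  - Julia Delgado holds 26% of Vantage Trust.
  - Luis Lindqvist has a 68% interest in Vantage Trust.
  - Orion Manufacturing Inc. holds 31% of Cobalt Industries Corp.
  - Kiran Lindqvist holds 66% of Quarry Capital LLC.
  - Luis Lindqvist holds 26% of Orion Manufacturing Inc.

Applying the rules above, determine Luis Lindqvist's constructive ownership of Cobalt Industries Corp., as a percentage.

63.5%

By sibling attribution (R1), Luis Lindqvist is treated as also owning Kiran Lindqvist's interest in Quarry Capital LLC, giving 34% + 66% = 100%.
Chain via Vantage Trust (R2): 68% × 33% = 22.44% of Cobalt Industries Corp.
Chain via Orion Manufacturing Inc. (R2): 26% × 31% = 8.06% of Cobalt Industries Corp.
Chain via Quarry Capital LLC (R2): 100% × 18% = 18% of Cobalt Industries Corp.
Direct interest in Cobalt Industries Corp: 15%.
Aggregating (R3): 22.44% + 8.06% + 18% + 15% = 63.5%.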